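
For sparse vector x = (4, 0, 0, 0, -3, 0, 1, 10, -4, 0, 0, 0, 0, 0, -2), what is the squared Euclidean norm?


Non-zero entries: [(0, 4), (4, -3), (6, 1), (7, 10), (8, -4), (14, -2)]
Squares: [16, 9, 1, 100, 16, 4]
||x||_2^2 = sum = 146.

146


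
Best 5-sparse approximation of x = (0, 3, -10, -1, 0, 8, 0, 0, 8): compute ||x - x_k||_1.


Sorted |x_i| descending: [10, 8, 8, 3, 1, 0, 0, 0, 0]
Keep top 5: [10, 8, 8, 3, 1]
Tail entries: [0, 0, 0, 0]
L1 error = sum of tail = 0.

0


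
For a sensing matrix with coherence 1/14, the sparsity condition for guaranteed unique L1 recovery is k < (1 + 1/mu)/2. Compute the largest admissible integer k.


1/mu = 14.
1 + 1/mu = 15.
(1 + 1/mu)/2 = 7.5 is not an integer, so k_max = floor(7.5) = 7.

7


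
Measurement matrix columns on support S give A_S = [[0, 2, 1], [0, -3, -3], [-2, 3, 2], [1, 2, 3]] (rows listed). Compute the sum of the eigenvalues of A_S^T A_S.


Sum of eigenvalues of A_S^T A_S = trace(A_S^T A_S) = sum of squared column norms of A_S.
A_S^T A_S diagonal: [5, 26, 23].
trace = 5 + 26 + 23 = 54.

54


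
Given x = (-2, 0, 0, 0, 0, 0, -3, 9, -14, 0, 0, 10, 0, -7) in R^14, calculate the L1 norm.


Non-zero entries: [(0, -2), (6, -3), (7, 9), (8, -14), (11, 10), (13, -7)]
Absolute values: [2, 3, 9, 14, 10, 7]
||x||_1 = sum = 45.

45


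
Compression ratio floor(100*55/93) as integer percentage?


100*m/n = 100*55/93 ≈ 59.1398.
floor = 59.

59


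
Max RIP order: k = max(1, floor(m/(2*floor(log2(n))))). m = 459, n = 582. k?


floor(log2(582)) = 9.
2*9 = 18.
m/(2*floor(log2(n))) = 459/18 ≈ 25.5.
floor = 25.
k = max(1, 25) = 25.

25


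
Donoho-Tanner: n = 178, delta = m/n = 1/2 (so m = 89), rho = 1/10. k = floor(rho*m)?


m = 1/2*178 = 89.
rho = 1/10.
rho*m = 1/10*89 = 8.9.
k = floor(8.9) = 8.

8


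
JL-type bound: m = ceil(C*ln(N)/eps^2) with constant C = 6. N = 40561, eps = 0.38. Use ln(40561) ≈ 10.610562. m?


ln(40561) ≈ 10.610562.
eps^2 = 0.38^2 = 0.1444.
C*ln(N)/eps^2 ≈ 6*10.610562/0.1444 ≈ 440.8821.
m = ceil(440.8821) = 441.

441


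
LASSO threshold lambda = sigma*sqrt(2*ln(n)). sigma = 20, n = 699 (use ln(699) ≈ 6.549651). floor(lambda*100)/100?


ln(699) ≈ 6.549651.
2*ln(n) ≈ 13.099302.
sqrt(2*ln(n)) ≈ sqrt(13.099302) ≈ 3.619296.
lambda ≈ 20*3.619296 = 72.38592.
floor(lambda*100)/100 = 72.38.

72.38


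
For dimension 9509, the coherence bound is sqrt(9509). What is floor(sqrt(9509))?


97^2 = 9409 <= 9509 < 9604 = 98^2, so 97 <= sqrt(9509) < 98.
floor(sqrt(9509)) = 97.

97


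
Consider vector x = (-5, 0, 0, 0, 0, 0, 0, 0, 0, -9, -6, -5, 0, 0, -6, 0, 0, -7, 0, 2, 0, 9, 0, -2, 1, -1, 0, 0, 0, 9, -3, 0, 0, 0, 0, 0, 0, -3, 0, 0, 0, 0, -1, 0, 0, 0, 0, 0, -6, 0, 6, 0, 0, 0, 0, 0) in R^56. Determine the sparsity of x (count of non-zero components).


Non-zero positions: [0, 9, 10, 11, 14, 17, 19, 21, 23, 24, 25, 29, 30, 37, 42, 48, 50].
Sparsity = 17.

17


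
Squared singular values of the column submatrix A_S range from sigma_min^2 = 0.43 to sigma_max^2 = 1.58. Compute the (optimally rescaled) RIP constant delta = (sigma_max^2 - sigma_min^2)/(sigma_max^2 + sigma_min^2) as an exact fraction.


lambda_max - lambda_min = 1.58 - 0.43 = 1.15.
lambda_max + lambda_min = 1.58 + 0.43 = 2.01.
delta = 1.15/2.01 = 115/201.

115/201


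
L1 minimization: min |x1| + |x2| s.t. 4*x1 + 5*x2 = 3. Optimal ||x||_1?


Axis intercepts:
  x1 = 3/4, x2 = 0: L1 = 3/4
  x1 = 0, x2 = 3/5: L1 = 3/5
x* = (0, 3/5)
||x*||_1 = 3/5.

3/5


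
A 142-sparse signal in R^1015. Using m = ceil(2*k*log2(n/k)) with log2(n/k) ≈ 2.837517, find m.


log2(n/k) = log2(1015/142) ≈ 2.837517.
2*k*log2(n/k) ≈ 2*142*2.837517 = 805.854828.
m = ceil(805.854828) = 806.

806


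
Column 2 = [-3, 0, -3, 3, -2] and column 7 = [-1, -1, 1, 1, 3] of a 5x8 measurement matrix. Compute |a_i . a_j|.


Inner product: -3*-1 + 0*-1 + -3*1 + 3*1 + -2*3
Products: [3, 0, -3, 3, -6]
Sum = -3.
|dot| = 3.

3


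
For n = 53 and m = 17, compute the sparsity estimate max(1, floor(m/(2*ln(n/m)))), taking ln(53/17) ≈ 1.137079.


n/m = 53/17.
ln(n/m) ≈ 1.137079.
2*ln(n/m) ≈ 2.274158.
m/(2*ln(n/m)) ≈ 17/2.274158 ≈ 7.4753.
floor = 7.
k_max = max(1, 7) = 7.

7


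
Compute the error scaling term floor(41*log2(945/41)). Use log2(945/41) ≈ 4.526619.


log2(n/k) = log2(945/41) ≈ 4.526619.
k*log2(n/k) ≈ 41*4.526619 = 185.591379.
floor(185.591379) = 185.

185


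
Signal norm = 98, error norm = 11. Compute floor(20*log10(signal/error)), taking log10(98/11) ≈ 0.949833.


||x||/||e|| = 98/11.
log10(98/11) ≈ 0.949833.
20*log10(||x||/||e||) ≈ 20*0.949833 = 18.99666.
floor(18.99666) = 18.

18


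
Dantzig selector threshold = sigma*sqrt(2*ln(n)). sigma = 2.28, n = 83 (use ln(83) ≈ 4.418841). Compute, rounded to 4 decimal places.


ln(83) ≈ 4.418841.
2*ln(n) ≈ 8.837682.
sqrt(2*ln(n)) ≈ sqrt(8.837682) ≈ 2.972824.
threshold ≈ 2.28*2.972824 = 6.77803872 ≈ 6.7780.

6.7780


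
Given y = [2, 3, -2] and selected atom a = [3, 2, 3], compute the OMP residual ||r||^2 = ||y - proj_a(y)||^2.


a^T a = 22.
a^T y = 6.
coeff = 6/22 = 3/11.
||r||^2 = 169/11.

169/11


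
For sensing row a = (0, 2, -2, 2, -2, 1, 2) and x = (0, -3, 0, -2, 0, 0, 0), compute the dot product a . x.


Non-zero terms: ['2*-3', '2*-2']
Products: [-6, -4]
y = sum = -10.

-10


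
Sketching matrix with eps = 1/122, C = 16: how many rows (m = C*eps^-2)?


1/eps = 122.
(1/eps)^2 = 14884.
m = 16*14884 = 238144.

238144


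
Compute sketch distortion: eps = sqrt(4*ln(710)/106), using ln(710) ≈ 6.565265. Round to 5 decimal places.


ln(710) ≈ 6.565265.
4*ln(N)/m ≈ 4*6.565265/106 ≈ 0.24774585.
eps = sqrt(0.24774585) ≈ 0.4977407 ≈ 0.49774.

0.49774


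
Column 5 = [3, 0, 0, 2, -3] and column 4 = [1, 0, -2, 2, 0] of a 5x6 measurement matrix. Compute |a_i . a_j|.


Inner product: 3*1 + 0*0 + 0*-2 + 2*2 + -3*0
Products: [3, 0, 0, 4, 0]
Sum = 7.
|dot| = 7.

7


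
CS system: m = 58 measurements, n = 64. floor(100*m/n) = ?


100*m/n = 100*58/64 ≈ 90.625.
floor = 90.

90


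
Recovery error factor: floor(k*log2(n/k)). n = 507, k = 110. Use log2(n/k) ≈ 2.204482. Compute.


log2(n/k) = log2(507/110) ≈ 2.204482.
k*log2(n/k) ≈ 110*2.204482 = 242.49302.
floor(242.49302) = 242.

242


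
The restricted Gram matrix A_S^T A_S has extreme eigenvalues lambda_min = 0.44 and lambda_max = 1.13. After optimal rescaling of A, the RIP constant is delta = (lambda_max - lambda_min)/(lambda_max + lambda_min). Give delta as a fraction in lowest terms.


lambda_max - lambda_min = 1.13 - 0.44 = 0.69.
lambda_max + lambda_min = 1.13 + 0.44 = 1.57.
delta = 0.69/1.57 = 69/157.

69/157


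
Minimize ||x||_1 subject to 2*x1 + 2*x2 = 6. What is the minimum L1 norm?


Axis intercepts:
  x1 = 3, x2 = 0: L1 = 3
  x1 = 0, x2 = 3: L1 = 3
x* = (3, 0)
||x*||_1 = 3.

3


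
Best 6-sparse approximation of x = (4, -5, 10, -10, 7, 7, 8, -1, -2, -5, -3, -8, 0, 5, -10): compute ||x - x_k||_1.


Sorted |x_i| descending: [10, 10, 10, 8, 8, 7, 7, 5, 5, 5, 4, 3, 2, 1, 0]
Keep top 6: [10, 10, 10, 8, 8, 7]
Tail entries: [7, 5, 5, 5, 4, 3, 2, 1, 0]
L1 error = sum of tail = 32.

32


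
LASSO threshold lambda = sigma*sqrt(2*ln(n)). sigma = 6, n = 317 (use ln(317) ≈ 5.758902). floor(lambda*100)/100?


ln(317) ≈ 5.758902.
2*ln(n) ≈ 11.517804.
sqrt(2*ln(n)) ≈ sqrt(11.517804) ≈ 3.393789.
lambda ≈ 6*3.393789 = 20.362734.
floor(lambda*100)/100 = 20.36.

20.36


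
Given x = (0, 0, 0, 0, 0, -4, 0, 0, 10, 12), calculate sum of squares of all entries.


Non-zero entries: [(5, -4), (8, 10), (9, 12)]
Squares: [16, 100, 144]
||x||_2^2 = sum = 260.

260


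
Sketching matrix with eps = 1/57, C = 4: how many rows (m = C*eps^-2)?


1/eps = 57.
(1/eps)^2 = 3249.
m = 4*3249 = 12996.

12996


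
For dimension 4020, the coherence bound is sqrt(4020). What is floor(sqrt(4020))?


63^2 = 3969 <= 4020 < 4096 = 64^2, so 63 <= sqrt(4020) < 64.
floor(sqrt(4020)) = 63.

63


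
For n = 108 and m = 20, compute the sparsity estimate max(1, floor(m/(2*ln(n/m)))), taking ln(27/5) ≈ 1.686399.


n/m = 108/20 = 27/5.
ln(n/m) ≈ 1.686399.
2*ln(n/m) ≈ 3.372798.
m/(2*ln(n/m)) ≈ 20/3.372798 ≈ 5.9298.
floor = 5.
k_max = max(1, 5) = 5.

5


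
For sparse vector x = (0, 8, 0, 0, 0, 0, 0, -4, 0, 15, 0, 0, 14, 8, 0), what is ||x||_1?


Non-zero entries: [(1, 8), (7, -4), (9, 15), (12, 14), (13, 8)]
Absolute values: [8, 4, 15, 14, 8]
||x||_1 = sum = 49.

49


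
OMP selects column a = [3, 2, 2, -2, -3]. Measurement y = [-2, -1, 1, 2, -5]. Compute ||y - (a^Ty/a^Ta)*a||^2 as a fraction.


a^T a = 30.
a^T y = 5.
coeff = 5/30 = 1/6.
||r||^2 = 205/6.

205/6


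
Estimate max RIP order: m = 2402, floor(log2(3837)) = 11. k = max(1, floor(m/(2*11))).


floor(log2(3837)) = 11.
2*11 = 22.
m/(2*floor(log2(n))) = 2402/22 ≈ 109.1818.
floor = 109.
k = max(1, 109) = 109.

109


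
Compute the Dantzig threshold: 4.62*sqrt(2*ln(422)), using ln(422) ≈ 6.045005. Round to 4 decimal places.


ln(422) ≈ 6.045005.
2*ln(n) ≈ 12.09001.
sqrt(2*ln(n)) ≈ sqrt(12.09001) ≈ 3.477069.
threshold ≈ 4.62*3.477069 = 16.06405878 ≈ 16.0641.

16.0641


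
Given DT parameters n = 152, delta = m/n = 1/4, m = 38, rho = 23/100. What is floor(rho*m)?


m = 1/4*152 = 38.
rho = 23/100.
rho*m = 23/100*38 = 8.74.
k = floor(8.74) = 8.

8


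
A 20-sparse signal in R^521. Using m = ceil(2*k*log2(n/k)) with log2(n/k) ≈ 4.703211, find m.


log2(n/k) = log2(521/20) ≈ 4.703211.
2*k*log2(n/k) ≈ 2*20*4.703211 = 188.12844.
m = ceil(188.12844) = 189.

189


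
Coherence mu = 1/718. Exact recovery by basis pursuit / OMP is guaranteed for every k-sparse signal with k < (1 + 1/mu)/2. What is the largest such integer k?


1/mu = 718.
1 + 1/mu = 719.
(1 + 1/mu)/2 = 359.5 is not an integer, so k_max = floor(359.5) = 359.

359


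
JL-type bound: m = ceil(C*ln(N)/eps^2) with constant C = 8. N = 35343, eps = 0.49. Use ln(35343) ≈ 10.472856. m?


ln(35343) ≈ 10.472856.
eps^2 = 0.49^2 = 0.2401.
C*ln(N)/eps^2 ≈ 8*10.472856/0.2401 ≈ 348.9498.
m = ceil(348.9498) = 349.

349


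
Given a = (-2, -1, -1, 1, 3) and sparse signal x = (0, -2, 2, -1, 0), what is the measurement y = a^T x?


Non-zero terms: ['-1*-2', '-1*2', '1*-1']
Products: [2, -2, -1]
y = sum = -1.

-1


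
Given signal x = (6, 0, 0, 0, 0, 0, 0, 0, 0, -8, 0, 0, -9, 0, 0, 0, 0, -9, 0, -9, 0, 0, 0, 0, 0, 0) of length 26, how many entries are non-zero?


Non-zero positions: [0, 9, 12, 17, 19].
Sparsity = 5.

5


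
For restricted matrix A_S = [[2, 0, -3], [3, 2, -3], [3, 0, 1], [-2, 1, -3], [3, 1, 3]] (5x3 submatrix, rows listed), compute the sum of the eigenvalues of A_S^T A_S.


Sum of eigenvalues of A_S^T A_S = trace(A_S^T A_S) = sum of squared column norms of A_S.
A_S^T A_S diagonal: [35, 6, 37].
trace = 35 + 6 + 37 = 78.

78


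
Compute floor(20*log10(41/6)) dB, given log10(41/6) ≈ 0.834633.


||x||/||e|| = 41/6.
log10(41/6) ≈ 0.834633.
20*log10(||x||/||e||) ≈ 20*0.834633 = 16.69266.
floor(16.69266) = 16.

16


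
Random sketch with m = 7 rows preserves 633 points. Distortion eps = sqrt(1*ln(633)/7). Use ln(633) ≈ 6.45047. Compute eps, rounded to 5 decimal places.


ln(633) ≈ 6.45047.
1*ln(N)/m ≈ 1*6.45047/7 ≈ 0.92149571.
eps = sqrt(0.92149571) ≈ 0.9599457 ≈ 0.95995.

0.95995


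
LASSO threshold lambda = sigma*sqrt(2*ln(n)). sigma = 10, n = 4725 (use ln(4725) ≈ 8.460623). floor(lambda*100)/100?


ln(4725) ≈ 8.460623.
2*ln(n) ≈ 16.921246.
sqrt(2*ln(n)) ≈ sqrt(16.921246) ≈ 4.113544.
lambda ≈ 10*4.113544 = 41.13544.
floor(lambda*100)/100 = 41.13.

41.13


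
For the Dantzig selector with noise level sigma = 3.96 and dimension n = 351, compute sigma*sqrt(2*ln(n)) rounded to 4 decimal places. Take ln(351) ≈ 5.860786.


ln(351) ≈ 5.860786.
2*ln(n) ≈ 11.721572.
sqrt(2*ln(n)) ≈ sqrt(11.721572) ≈ 3.423678.
threshold ≈ 3.96*3.423678 = 13.55776488 ≈ 13.5578.

13.5578


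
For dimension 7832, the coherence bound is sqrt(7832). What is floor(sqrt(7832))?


88^2 = 7744 <= 7832 < 7921 = 89^2, so 88 <= sqrt(7832) < 89.
floor(sqrt(7832)) = 88.

88


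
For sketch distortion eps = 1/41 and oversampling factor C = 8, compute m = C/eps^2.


1/eps = 41.
(1/eps)^2 = 1681.
m = 8*1681 = 13448.

13448


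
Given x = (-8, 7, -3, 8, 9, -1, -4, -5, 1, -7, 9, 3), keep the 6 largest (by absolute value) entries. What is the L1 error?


Sorted |x_i| descending: [9, 9, 8, 8, 7, 7, 5, 4, 3, 3, 1, 1]
Keep top 6: [9, 9, 8, 8, 7, 7]
Tail entries: [5, 4, 3, 3, 1, 1]
L1 error = sum of tail = 17.

17


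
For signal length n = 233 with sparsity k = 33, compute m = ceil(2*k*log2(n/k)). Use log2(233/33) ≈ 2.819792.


log2(n/k) = log2(233/33) ≈ 2.819792.
2*k*log2(n/k) ≈ 2*33*2.819792 = 186.106272.
m = ceil(186.106272) = 187.

187


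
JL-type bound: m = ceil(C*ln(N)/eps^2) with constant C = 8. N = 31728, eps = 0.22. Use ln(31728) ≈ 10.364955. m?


ln(31728) ≈ 10.364955.
eps^2 = 0.22^2 = 0.0484.
C*ln(N)/eps^2 ≈ 8*10.364955/0.0484 ≈ 1713.2157.
m = ceil(1713.2157) = 1714.

1714


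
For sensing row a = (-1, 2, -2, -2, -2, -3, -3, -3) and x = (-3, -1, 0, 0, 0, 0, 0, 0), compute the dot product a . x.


Non-zero terms: ['-1*-3', '2*-1']
Products: [3, -2]
y = sum = 1.

1


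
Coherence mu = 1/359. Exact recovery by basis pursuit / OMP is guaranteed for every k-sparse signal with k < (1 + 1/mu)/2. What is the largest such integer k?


1/mu = 359.
1 + 1/mu = 360.
(1 + 1/mu)/2 = 180 is an integer and the inequality is strict, so k_max = 180 - 1 = 179.

179


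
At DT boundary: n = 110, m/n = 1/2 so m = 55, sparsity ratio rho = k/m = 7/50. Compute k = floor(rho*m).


m = 1/2*110 = 55.
rho = 7/50.
rho*m = 7/50*55 = 7.7.
k = floor(7.7) = 7.

7


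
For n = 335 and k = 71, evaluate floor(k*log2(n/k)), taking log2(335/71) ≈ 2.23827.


log2(n/k) = log2(335/71) ≈ 2.23827.
k*log2(n/k) ≈ 71*2.23827 = 158.91717.
floor(158.91717) = 158.

158


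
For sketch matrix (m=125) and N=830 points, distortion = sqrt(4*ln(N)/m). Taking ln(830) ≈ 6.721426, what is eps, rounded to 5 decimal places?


ln(830) ≈ 6.721426.
4*ln(N)/m ≈ 4*6.721426/125 ≈ 0.21508563.
eps = sqrt(0.21508563) ≈ 0.4637733 ≈ 0.46377.

0.46377


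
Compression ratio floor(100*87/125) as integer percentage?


100*m/n = 100*87/125 ≈ 69.6.
floor = 69.

69


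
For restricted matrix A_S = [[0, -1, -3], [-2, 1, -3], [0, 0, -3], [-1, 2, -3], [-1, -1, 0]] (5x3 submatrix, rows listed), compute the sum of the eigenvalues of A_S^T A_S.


Sum of eigenvalues of A_S^T A_S = trace(A_S^T A_S) = sum of squared column norms of A_S.
A_S^T A_S diagonal: [6, 7, 36].
trace = 6 + 7 + 36 = 49.

49


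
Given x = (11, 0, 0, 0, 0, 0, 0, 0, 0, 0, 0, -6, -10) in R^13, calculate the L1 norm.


Non-zero entries: [(0, 11), (11, -6), (12, -10)]
Absolute values: [11, 6, 10]
||x||_1 = sum = 27.

27


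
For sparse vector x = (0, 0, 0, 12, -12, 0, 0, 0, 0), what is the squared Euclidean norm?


Non-zero entries: [(3, 12), (4, -12)]
Squares: [144, 144]
||x||_2^2 = sum = 288.

288


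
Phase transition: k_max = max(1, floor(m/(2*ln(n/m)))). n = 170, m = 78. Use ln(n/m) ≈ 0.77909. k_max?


n/m = 170/78 = 85/39.
ln(n/m) ≈ 0.77909.
2*ln(n/m) ≈ 1.55818.
m/(2*ln(n/m)) ≈ 78/1.55818 ≈ 50.0584.
floor = 50.
k_max = max(1, 50) = 50.

50


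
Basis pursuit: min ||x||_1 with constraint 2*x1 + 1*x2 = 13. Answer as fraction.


Axis intercepts:
  x1 = 13/2, x2 = 0: L1 = 13/2
  x1 = 0, x2 = 13: L1 = 13
x* = (13/2, 0)
||x*||_1 = 13/2.

13/2


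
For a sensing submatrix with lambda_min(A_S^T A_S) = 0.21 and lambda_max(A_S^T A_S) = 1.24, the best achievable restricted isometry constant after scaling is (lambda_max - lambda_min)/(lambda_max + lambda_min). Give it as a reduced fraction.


lambda_max - lambda_min = 1.24 - 0.21 = 1.03.
lambda_max + lambda_min = 1.24 + 0.21 = 1.45.
delta = 1.03/1.45 = 103/145.

103/145


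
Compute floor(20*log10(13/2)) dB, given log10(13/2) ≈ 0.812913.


||x||/||e|| = 13/2.
log10(13/2) ≈ 0.812913.
20*log10(||x||/||e||) ≈ 20*0.812913 = 16.25826.
floor(16.25826) = 16.

16


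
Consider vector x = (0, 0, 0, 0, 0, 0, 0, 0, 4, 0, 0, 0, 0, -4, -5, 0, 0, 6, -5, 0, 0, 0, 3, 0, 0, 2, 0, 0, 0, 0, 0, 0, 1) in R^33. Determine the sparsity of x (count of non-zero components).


Non-zero positions: [8, 13, 14, 17, 18, 22, 25, 32].
Sparsity = 8.

8


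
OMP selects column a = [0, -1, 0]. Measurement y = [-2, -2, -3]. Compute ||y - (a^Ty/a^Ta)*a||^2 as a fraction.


a^T a = 1.
a^T y = 2.
coeff = 2/1 = 2.
||r||^2 = 13.

13


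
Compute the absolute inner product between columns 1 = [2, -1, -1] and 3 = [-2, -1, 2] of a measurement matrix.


Inner product: 2*-2 + -1*-1 + -1*2
Products: [-4, 1, -2]
Sum = -5.
|dot| = 5.

5


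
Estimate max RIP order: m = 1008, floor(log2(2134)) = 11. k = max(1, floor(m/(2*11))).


floor(log2(2134)) = 11.
2*11 = 22.
m/(2*floor(log2(n))) = 1008/22 ≈ 45.8182.
floor = 45.
k = max(1, 45) = 45.

45


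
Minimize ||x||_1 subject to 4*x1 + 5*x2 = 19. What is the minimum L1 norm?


Axis intercepts:
  x1 = 19/4, x2 = 0: L1 = 19/4
  x1 = 0, x2 = 19/5: L1 = 19/5
x* = (0, 19/5)
||x*||_1 = 19/5.

19/5


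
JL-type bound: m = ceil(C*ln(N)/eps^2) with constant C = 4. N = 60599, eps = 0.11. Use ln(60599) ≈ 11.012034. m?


ln(60599) ≈ 11.012034.
eps^2 = 0.11^2 = 0.0121.
C*ln(N)/eps^2 ≈ 4*11.012034/0.0121 ≈ 3640.3418.
m = ceil(3640.3418) = 3641.

3641


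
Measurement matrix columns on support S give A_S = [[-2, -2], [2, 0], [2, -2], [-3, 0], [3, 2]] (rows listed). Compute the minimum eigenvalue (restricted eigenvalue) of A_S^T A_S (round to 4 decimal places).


A_S^T A_S = [[30, 6], [6, 12]].
trace = 42.
det = 324.
disc = trace^2 - 4*det = 1764 - 4*324 = 468.
sqrt(468) ≈ 21.633308.
lam_min = (42 - sqrt(468))/2 ≈ (42 - 21.633308)/2 = 10.183346 ≈ 10.1833.

10.1833


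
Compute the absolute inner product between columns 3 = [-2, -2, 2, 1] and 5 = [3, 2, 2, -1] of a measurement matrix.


Inner product: -2*3 + -2*2 + 2*2 + 1*-1
Products: [-6, -4, 4, -1]
Sum = -7.
|dot| = 7.

7


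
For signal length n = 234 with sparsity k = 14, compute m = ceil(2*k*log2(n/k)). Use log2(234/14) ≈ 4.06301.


log2(n/k) = log2(234/14) ≈ 4.06301.
2*k*log2(n/k) ≈ 2*14*4.06301 = 113.76428.
m = ceil(113.76428) = 114.

114


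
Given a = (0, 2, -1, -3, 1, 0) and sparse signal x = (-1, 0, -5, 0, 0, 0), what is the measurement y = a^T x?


Non-zero terms: ['0*-1', '-1*-5']
Products: [0, 5]
y = sum = 5.

5


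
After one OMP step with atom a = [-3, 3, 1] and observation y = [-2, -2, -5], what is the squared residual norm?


a^T a = 19.
a^T y = -5.
coeff = -5/19 = -5/19.
||r||^2 = 602/19.

602/19


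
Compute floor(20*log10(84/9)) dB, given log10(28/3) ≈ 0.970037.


||x||/||e|| = 84/9 = 28/3.
log10(28/3) ≈ 0.970037.
20*log10(||x||/||e||) ≈ 20*0.970037 = 19.40074.
floor(19.40074) = 19.

19


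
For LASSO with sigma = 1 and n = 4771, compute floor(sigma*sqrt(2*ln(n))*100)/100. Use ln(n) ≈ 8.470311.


ln(4771) ≈ 8.470311.
2*ln(n) ≈ 16.940622.
sqrt(2*ln(n)) ≈ sqrt(16.940622) ≈ 4.115899.
lambda ≈ 1*4.115899 = 4.115899.
floor(lambda*100)/100 = 4.11.

4.11


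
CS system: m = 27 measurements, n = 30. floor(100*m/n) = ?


100*m/n = 100*27/30 ≈ 90.0.
floor = 90.

90


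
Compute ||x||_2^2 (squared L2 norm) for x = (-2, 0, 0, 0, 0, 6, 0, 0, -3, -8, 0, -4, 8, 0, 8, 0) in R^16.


Non-zero entries: [(0, -2), (5, 6), (8, -3), (9, -8), (11, -4), (12, 8), (14, 8)]
Squares: [4, 36, 9, 64, 16, 64, 64]
||x||_2^2 = sum = 257.

257


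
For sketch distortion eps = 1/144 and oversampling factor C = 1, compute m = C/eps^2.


1/eps = 144.
(1/eps)^2 = 20736.
m = 1*20736 = 20736.

20736


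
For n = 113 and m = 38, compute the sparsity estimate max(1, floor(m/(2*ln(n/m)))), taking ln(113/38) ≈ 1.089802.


n/m = 113/38.
ln(n/m) ≈ 1.089802.
2*ln(n/m) ≈ 2.179604.
m/(2*ln(n/m)) ≈ 38/2.179604 ≈ 17.4344.
floor = 17.
k_max = max(1, 17) = 17.

17


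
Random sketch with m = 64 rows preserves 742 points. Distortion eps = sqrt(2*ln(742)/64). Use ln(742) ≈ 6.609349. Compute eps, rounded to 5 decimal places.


ln(742) ≈ 6.609349.
2*ln(N)/m ≈ 2*6.609349/64 ≈ 0.20654216.
eps = sqrt(0.20654216) ≈ 0.4544691 ≈ 0.45447.

0.45447


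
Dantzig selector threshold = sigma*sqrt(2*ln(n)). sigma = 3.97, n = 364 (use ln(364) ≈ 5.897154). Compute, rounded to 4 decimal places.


ln(364) ≈ 5.897154.
2*ln(n) ≈ 11.794308.
sqrt(2*ln(n)) ≈ sqrt(11.794308) ≈ 3.434284.
threshold ≈ 3.97*3.434284 = 13.63410748 ≈ 13.6341.

13.6341


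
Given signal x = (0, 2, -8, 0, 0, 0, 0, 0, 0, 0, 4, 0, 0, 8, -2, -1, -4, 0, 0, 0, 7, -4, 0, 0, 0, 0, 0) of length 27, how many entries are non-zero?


Non-zero positions: [1, 2, 10, 13, 14, 15, 16, 20, 21].
Sparsity = 9.

9


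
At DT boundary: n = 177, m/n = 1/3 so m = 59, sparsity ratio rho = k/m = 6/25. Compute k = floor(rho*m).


m = 1/3*177 = 59.
rho = 6/25.
rho*m = 6/25*59 = 14.16.
k = floor(14.16) = 14.

14


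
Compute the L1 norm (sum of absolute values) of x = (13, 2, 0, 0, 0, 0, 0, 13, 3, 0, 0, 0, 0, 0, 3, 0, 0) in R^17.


Non-zero entries: [(0, 13), (1, 2), (7, 13), (8, 3), (14, 3)]
Absolute values: [13, 2, 13, 3, 3]
||x||_1 = sum = 34.

34


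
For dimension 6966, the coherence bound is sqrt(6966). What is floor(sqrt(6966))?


83^2 = 6889 <= 6966 < 7056 = 84^2, so 83 <= sqrt(6966) < 84.
floor(sqrt(6966)) = 83.

83


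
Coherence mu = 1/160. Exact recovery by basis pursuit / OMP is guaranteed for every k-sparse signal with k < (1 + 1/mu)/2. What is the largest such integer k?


1/mu = 160.
1 + 1/mu = 161.
(1 + 1/mu)/2 = 80.5 is not an integer, so k_max = floor(80.5) = 80.

80


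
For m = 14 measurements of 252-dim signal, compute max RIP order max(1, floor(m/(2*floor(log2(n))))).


floor(log2(252)) = 7.
2*7 = 14.
m/(2*floor(log2(n))) = 14/14 ≈ 1.0.
floor = 1.
k = max(1, 1) = 1.

1


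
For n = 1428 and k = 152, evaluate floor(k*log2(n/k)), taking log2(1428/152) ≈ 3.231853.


log2(n/k) = log2(1428/152) ≈ 3.231853.
k*log2(n/k) ≈ 152*3.231853 = 491.241656.
floor(491.241656) = 491.

491


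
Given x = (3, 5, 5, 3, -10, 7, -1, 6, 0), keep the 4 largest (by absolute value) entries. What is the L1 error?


Sorted |x_i| descending: [10, 7, 6, 5, 5, 3, 3, 1, 0]
Keep top 4: [10, 7, 6, 5]
Tail entries: [5, 3, 3, 1, 0]
L1 error = sum of tail = 12.

12


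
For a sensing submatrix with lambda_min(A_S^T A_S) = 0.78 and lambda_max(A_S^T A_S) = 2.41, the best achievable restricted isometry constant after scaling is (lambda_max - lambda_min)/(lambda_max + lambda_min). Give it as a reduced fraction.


lambda_max - lambda_min = 2.41 - 0.78 = 1.63.
lambda_max + lambda_min = 2.41 + 0.78 = 3.19.
delta = 1.63/3.19 = 163/319.

163/319


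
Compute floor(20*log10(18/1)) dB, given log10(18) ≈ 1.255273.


||x||/||e|| = 18/1 = 18.
log10(18) ≈ 1.255273.
20*log10(||x||/||e||) ≈ 20*1.255273 = 25.10546.
floor(25.10546) = 25.

25


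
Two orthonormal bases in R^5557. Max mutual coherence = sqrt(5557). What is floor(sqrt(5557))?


74^2 = 5476 <= 5557 < 5625 = 75^2, so 74 <= sqrt(5557) < 75.
floor(sqrt(5557)) = 74.

74


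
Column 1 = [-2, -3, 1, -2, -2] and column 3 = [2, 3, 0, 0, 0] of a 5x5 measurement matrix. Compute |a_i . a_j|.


Inner product: -2*2 + -3*3 + 1*0 + -2*0 + -2*0
Products: [-4, -9, 0, 0, 0]
Sum = -13.
|dot| = 13.

13


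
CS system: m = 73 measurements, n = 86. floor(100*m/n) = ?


100*m/n = 100*73/86 ≈ 84.8837.
floor = 84.

84


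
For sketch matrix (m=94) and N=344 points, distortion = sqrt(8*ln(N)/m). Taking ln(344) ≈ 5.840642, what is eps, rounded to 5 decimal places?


ln(344) ≈ 5.840642.
8*ln(N)/m ≈ 8*5.840642/94 ≈ 0.49707591.
eps = sqrt(0.49707591) ≈ 0.7050361 ≈ 0.70504.

0.70504


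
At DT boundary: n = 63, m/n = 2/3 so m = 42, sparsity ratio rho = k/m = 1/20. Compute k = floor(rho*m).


m = 2/3*63 = 42.
rho = 1/20.
rho*m = 1/20*42 = 2.1.
k = floor(2.1) = 2.

2


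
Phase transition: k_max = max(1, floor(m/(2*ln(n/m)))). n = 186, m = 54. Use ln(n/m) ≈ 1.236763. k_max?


n/m = 186/54 = 31/9.
ln(n/m) ≈ 1.236763.
2*ln(n/m) ≈ 2.473526.
m/(2*ln(n/m)) ≈ 54/2.473526 ≈ 21.8312.
floor = 21.
k_max = max(1, 21) = 21.

21


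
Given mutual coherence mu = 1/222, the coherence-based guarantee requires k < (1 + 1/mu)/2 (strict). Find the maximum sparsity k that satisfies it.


1/mu = 222.
1 + 1/mu = 223.
(1 + 1/mu)/2 = 111.5 is not an integer, so k_max = floor(111.5) = 111.

111


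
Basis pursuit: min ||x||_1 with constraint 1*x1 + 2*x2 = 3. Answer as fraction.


Axis intercepts:
  x1 = 3, x2 = 0: L1 = 3
  x1 = 0, x2 = 3/2: L1 = 3/2
x* = (0, 3/2)
||x*||_1 = 3/2.

3/2


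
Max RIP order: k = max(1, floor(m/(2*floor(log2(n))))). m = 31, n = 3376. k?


floor(log2(3376)) = 11.
2*11 = 22.
m/(2*floor(log2(n))) = 31/22 ≈ 1.4091.
floor = 1.
k = max(1, 1) = 1.

1


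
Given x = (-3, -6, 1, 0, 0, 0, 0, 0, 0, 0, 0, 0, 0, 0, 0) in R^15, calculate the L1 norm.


Non-zero entries: [(0, -3), (1, -6), (2, 1)]
Absolute values: [3, 6, 1]
||x||_1 = sum = 10.

10


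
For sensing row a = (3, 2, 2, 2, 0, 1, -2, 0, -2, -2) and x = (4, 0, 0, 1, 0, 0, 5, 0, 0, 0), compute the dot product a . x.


Non-zero terms: ['3*4', '2*1', '-2*5']
Products: [12, 2, -10]
y = sum = 4.

4


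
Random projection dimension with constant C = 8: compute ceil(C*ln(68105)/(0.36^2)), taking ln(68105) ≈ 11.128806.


ln(68105) ≈ 11.128806.
eps^2 = 0.36^2 = 0.1296.
C*ln(N)/eps^2 ≈ 8*11.128806/0.1296 ≈ 686.9633.
m = ceil(686.9633) = 687.

687


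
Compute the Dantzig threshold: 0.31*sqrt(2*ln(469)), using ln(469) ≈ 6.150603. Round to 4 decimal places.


ln(469) ≈ 6.150603.
2*ln(n) ≈ 12.301206.
sqrt(2*ln(n)) ≈ sqrt(12.301206) ≈ 3.507308.
threshold ≈ 0.31*3.507308 = 1.08726548 ≈ 1.0873.

1.0873


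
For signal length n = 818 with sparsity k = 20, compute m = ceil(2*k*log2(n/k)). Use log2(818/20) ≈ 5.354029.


log2(n/k) = log2(818/20) ≈ 5.354029.
2*k*log2(n/k) ≈ 2*20*5.354029 = 214.16116.
m = ceil(214.16116) = 215.

215


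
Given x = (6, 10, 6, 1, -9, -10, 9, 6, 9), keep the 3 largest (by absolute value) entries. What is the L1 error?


Sorted |x_i| descending: [10, 10, 9, 9, 9, 6, 6, 6, 1]
Keep top 3: [10, 10, 9]
Tail entries: [9, 9, 6, 6, 6, 1]
L1 error = sum of tail = 37.

37


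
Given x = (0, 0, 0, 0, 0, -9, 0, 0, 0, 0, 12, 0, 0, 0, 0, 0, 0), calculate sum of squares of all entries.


Non-zero entries: [(5, -9), (10, 12)]
Squares: [81, 144]
||x||_2^2 = sum = 225.

225


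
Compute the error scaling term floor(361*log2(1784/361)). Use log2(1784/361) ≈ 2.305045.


log2(n/k) = log2(1784/361) ≈ 2.305045.
k*log2(n/k) ≈ 361*2.305045 = 832.121245.
floor(832.121245) = 832.

832


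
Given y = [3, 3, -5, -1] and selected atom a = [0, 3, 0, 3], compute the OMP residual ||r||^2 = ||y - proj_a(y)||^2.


a^T a = 18.
a^T y = 6.
coeff = 6/18 = 1/3.
||r||^2 = 42.

42


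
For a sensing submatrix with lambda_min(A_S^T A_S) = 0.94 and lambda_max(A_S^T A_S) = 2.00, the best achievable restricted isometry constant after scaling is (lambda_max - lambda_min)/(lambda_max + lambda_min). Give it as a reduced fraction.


lambda_max - lambda_min = 2.00 - 0.94 = 1.06.
lambda_max + lambda_min = 2.00 + 0.94 = 2.94.
delta = 1.06/2.94 = 106/294 = 53/147.

53/147


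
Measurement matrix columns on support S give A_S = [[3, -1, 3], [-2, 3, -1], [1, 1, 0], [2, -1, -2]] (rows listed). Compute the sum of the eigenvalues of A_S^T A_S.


Sum of eigenvalues of A_S^T A_S = trace(A_S^T A_S) = sum of squared column norms of A_S.
A_S^T A_S diagonal: [18, 12, 14].
trace = 18 + 12 + 14 = 44.

44


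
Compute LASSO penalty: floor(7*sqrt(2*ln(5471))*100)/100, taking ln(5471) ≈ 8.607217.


ln(5471) ≈ 8.607217.
2*ln(n) ≈ 17.214434.
sqrt(2*ln(n)) ≈ sqrt(17.214434) ≈ 4.149028.
lambda ≈ 7*4.149028 = 29.043196.
floor(lambda*100)/100 = 29.04.

29.04


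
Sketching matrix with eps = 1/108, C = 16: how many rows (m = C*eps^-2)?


1/eps = 108.
(1/eps)^2 = 11664.
m = 16*11664 = 186624.

186624


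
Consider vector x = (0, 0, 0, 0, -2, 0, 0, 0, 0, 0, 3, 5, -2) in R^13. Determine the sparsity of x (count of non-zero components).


Non-zero positions: [4, 10, 11, 12].
Sparsity = 4.

4


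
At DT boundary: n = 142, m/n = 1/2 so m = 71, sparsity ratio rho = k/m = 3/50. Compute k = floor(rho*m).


m = 1/2*142 = 71.
rho = 3/50.
rho*m = 3/50*71 = 4.26.
k = floor(4.26) = 4.

4


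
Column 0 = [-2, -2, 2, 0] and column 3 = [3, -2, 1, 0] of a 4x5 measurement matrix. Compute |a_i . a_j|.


Inner product: -2*3 + -2*-2 + 2*1 + 0*0
Products: [-6, 4, 2, 0]
Sum = 0.
|dot| = 0.

0


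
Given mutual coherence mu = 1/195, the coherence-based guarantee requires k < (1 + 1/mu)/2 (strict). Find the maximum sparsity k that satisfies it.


1/mu = 195.
1 + 1/mu = 196.
(1 + 1/mu)/2 = 98 is an integer and the inequality is strict, so k_max = 98 - 1 = 97.

97


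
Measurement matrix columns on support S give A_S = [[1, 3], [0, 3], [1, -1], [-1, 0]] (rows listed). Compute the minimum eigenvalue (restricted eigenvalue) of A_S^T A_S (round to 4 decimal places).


A_S^T A_S = [[3, 2], [2, 19]].
trace = 22.
det = 53.
disc = trace^2 - 4*det = 484 - 4*53 = 272.
sqrt(272) ≈ 16.492423.
lam_min = (22 - sqrt(272))/2 ≈ (22 - 16.492423)/2 = 2.7537885 ≈ 2.7538.

2.7538


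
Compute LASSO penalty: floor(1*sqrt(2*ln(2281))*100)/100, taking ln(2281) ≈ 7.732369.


ln(2281) ≈ 7.732369.
2*ln(n) ≈ 15.464738.
sqrt(2*ln(n)) ≈ sqrt(15.464738) ≈ 3.932523.
lambda ≈ 1*3.932523 = 3.932523.
floor(lambda*100)/100 = 3.93.

3.93


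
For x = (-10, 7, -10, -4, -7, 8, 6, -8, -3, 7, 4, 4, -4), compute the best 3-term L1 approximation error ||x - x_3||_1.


Sorted |x_i| descending: [10, 10, 8, 8, 7, 7, 7, 6, 4, 4, 4, 4, 3]
Keep top 3: [10, 10, 8]
Tail entries: [8, 7, 7, 7, 6, 4, 4, 4, 4, 3]
L1 error = sum of tail = 54.

54


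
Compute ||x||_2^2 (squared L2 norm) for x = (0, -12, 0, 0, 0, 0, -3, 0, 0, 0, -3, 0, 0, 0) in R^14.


Non-zero entries: [(1, -12), (6, -3), (10, -3)]
Squares: [144, 9, 9]
||x||_2^2 = sum = 162.

162


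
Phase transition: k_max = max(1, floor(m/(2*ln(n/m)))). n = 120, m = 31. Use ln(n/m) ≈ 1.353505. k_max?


n/m = 120/31.
ln(n/m) ≈ 1.353505.
2*ln(n/m) ≈ 2.70701.
m/(2*ln(n/m)) ≈ 31/2.70701 ≈ 11.4517.
floor = 11.
k_max = max(1, 11) = 11.

11


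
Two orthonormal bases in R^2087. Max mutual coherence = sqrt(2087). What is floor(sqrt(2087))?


45^2 = 2025 <= 2087 < 2116 = 46^2, so 45 <= sqrt(2087) < 46.
floor(sqrt(2087)) = 45.

45


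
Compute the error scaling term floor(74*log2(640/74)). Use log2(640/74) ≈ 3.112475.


log2(n/k) = log2(640/74) ≈ 3.112475.
k*log2(n/k) ≈ 74*3.112475 = 230.32315.
floor(230.32315) = 230.

230


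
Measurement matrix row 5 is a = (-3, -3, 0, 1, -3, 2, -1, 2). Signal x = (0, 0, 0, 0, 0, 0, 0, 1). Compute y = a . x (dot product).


Non-zero terms: ['2*1']
Products: [2]
y = sum = 2.

2


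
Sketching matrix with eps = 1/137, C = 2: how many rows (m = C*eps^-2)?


1/eps = 137.
(1/eps)^2 = 18769.
m = 2*18769 = 37538.

37538


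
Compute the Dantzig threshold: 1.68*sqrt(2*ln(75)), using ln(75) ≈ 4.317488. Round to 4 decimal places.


ln(75) ≈ 4.317488.
2*ln(n) ≈ 8.634976.
sqrt(2*ln(n)) ≈ sqrt(8.634976) ≈ 2.938533.
threshold ≈ 1.68*2.938533 = 4.93673544 ≈ 4.9367.

4.9367


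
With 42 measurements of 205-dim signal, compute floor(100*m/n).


100*m/n = 100*42/205 ≈ 20.4878.
floor = 20.

20


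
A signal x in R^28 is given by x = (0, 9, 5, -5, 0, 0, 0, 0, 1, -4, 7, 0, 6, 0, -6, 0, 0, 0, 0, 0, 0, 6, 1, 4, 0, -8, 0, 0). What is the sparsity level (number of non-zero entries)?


Non-zero positions: [1, 2, 3, 8, 9, 10, 12, 14, 21, 22, 23, 25].
Sparsity = 12.

12


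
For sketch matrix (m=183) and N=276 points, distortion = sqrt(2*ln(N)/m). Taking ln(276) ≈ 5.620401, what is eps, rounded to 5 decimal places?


ln(276) ≈ 5.620401.
2*ln(N)/m ≈ 2*5.620401/183 ≈ 0.06142515.
eps = sqrt(0.06142515) ≈ 0.247841 ≈ 0.24784.

0.24784


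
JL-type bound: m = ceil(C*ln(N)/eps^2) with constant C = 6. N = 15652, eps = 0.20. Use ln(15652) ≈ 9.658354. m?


ln(15652) ≈ 9.658354.
eps^2 = 0.20^2 = 0.04.
C*ln(N)/eps^2 ≈ 6*9.658354/0.04 ≈ 1448.7531.
m = ceil(1448.7531) = 1449.

1449


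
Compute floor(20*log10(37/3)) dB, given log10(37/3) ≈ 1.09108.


||x||/||e|| = 37/3.
log10(37/3) ≈ 1.09108.
20*log10(||x||/||e||) ≈ 20*1.09108 = 21.8216.
floor(21.8216) = 21.

21


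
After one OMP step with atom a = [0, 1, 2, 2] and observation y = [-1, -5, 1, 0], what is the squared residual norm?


a^T a = 9.
a^T y = -3.
coeff = -3/9 = -1/3.
||r||^2 = 26.

26


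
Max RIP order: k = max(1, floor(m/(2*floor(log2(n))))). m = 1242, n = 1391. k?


floor(log2(1391)) = 10.
2*10 = 20.
m/(2*floor(log2(n))) = 1242/20 ≈ 62.1.
floor = 62.
k = max(1, 62) = 62.

62


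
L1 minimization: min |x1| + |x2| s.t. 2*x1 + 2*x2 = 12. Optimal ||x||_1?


Axis intercepts:
  x1 = 6, x2 = 0: L1 = 6
  x1 = 0, x2 = 6: L1 = 6
x* = (6, 0)
||x*||_1 = 6.

6


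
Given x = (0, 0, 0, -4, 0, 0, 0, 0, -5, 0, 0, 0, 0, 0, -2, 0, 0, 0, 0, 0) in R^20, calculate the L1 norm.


Non-zero entries: [(3, -4), (8, -5), (14, -2)]
Absolute values: [4, 5, 2]
||x||_1 = sum = 11.

11


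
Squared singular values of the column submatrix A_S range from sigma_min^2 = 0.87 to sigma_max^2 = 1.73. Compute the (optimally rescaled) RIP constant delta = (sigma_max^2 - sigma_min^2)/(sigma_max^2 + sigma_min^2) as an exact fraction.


lambda_max - lambda_min = 1.73 - 0.87 = 0.86.
lambda_max + lambda_min = 1.73 + 0.87 = 2.60.
delta = 0.86/2.60 = 86/260 = 43/130.

43/130


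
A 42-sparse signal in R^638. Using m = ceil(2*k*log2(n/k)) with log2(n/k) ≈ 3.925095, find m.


log2(n/k) = log2(638/42) ≈ 3.925095.
2*k*log2(n/k) ≈ 2*42*3.925095 = 329.70798.
m = ceil(329.70798) = 330.

330


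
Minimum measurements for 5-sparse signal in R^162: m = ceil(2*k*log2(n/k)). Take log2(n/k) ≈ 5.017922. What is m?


log2(n/k) = log2(162/5) ≈ 5.017922.
2*k*log2(n/k) ≈ 2*5*5.017922 = 50.17922.
m = ceil(50.17922) = 51.

51


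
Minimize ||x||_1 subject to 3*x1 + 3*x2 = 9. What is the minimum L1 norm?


Axis intercepts:
  x1 = 3, x2 = 0: L1 = 3
  x1 = 0, x2 = 3: L1 = 3
x* = (3, 0)
||x*||_1 = 3.

3


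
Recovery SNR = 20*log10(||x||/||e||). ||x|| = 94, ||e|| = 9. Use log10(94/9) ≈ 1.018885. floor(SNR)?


||x||/||e|| = 94/9.
log10(94/9) ≈ 1.018885.
20*log10(||x||/||e||) ≈ 20*1.018885 = 20.3777.
floor(20.3777) = 20.

20


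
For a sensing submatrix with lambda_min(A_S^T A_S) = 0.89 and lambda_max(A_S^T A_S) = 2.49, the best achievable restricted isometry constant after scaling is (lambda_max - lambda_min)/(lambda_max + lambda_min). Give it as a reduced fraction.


lambda_max - lambda_min = 2.49 - 0.89 = 1.60.
lambda_max + lambda_min = 2.49 + 0.89 = 3.38.
delta = 1.60/3.38 = 160/338 = 80/169.

80/169


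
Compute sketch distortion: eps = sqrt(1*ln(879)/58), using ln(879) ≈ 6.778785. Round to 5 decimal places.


ln(879) ≈ 6.778785.
1*ln(N)/m ≈ 1*6.778785/58 ≈ 0.1168756.
eps = sqrt(0.1168756) ≈ 0.3418707 ≈ 0.34187.

0.34187


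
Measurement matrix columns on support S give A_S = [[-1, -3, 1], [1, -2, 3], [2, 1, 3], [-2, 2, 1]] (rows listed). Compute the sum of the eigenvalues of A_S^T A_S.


Sum of eigenvalues of A_S^T A_S = trace(A_S^T A_S) = sum of squared column norms of A_S.
A_S^T A_S diagonal: [10, 18, 20].
trace = 10 + 18 + 20 = 48.

48


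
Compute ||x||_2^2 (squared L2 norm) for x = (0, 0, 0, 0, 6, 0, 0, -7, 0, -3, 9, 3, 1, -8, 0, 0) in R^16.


Non-zero entries: [(4, 6), (7, -7), (9, -3), (10, 9), (11, 3), (12, 1), (13, -8)]
Squares: [36, 49, 9, 81, 9, 1, 64]
||x||_2^2 = sum = 249.

249


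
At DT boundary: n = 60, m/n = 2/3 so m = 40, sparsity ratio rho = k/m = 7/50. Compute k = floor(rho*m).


m = 2/3*60 = 40.
rho = 7/50.
rho*m = 7/50*40 = 5.6.
k = floor(5.6) = 5.

5


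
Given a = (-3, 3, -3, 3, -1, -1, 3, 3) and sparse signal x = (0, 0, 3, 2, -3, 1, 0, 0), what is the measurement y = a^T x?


Non-zero terms: ['-3*3', '3*2', '-1*-3', '-1*1']
Products: [-9, 6, 3, -1]
y = sum = -1.

-1


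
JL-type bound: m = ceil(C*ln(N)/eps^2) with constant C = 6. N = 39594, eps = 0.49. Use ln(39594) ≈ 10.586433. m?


ln(39594) ≈ 10.586433.
eps^2 = 0.49^2 = 0.2401.
C*ln(N)/eps^2 ≈ 6*10.586433/0.2401 ≈ 264.5506.
m = ceil(264.5506) = 265.

265


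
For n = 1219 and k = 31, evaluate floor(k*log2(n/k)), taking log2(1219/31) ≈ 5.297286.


log2(n/k) = log2(1219/31) ≈ 5.297286.
k*log2(n/k) ≈ 31*5.297286 = 164.215866.
floor(164.215866) = 164.

164


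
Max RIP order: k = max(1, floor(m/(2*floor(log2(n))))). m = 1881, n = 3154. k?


floor(log2(3154)) = 11.
2*11 = 22.
m/(2*floor(log2(n))) = 1881/22 ≈ 85.5.
floor = 85.
k = max(1, 85) = 85.

85


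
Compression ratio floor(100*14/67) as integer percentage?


100*m/n = 100*14/67 ≈ 20.8955.
floor = 20.

20


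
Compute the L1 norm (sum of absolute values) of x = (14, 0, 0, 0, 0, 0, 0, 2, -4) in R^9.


Non-zero entries: [(0, 14), (7, 2), (8, -4)]
Absolute values: [14, 2, 4]
||x||_1 = sum = 20.

20


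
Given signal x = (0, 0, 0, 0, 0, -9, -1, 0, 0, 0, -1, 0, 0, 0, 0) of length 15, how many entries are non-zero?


Non-zero positions: [5, 6, 10].
Sparsity = 3.

3


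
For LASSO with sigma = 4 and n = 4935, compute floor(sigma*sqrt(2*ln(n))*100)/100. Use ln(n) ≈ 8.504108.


ln(4935) ≈ 8.504108.
2*ln(n) ≈ 17.008216.
sqrt(2*ln(n)) ≈ sqrt(17.008216) ≈ 4.124102.
lambda ≈ 4*4.124102 = 16.496408.
floor(lambda*100)/100 = 16.49.

16.49


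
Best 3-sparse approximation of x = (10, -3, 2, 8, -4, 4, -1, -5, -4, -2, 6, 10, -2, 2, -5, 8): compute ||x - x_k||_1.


Sorted |x_i| descending: [10, 10, 8, 8, 6, 5, 5, 4, 4, 4, 3, 2, 2, 2, 2, 1]
Keep top 3: [10, 10, 8]
Tail entries: [8, 6, 5, 5, 4, 4, 4, 3, 2, 2, 2, 2, 1]
L1 error = sum of tail = 48.

48


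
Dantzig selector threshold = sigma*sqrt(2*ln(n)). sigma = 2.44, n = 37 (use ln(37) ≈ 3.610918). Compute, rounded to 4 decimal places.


ln(37) ≈ 3.610918.
2*ln(n) ≈ 7.221836.
sqrt(2*ln(n)) ≈ sqrt(7.221836) ≈ 2.687347.
threshold ≈ 2.44*2.687347 = 6.55712668 ≈ 6.5571.

6.5571


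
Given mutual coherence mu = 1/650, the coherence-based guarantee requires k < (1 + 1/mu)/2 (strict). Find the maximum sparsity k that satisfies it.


1/mu = 650.
1 + 1/mu = 651.
(1 + 1/mu)/2 = 325.5 is not an integer, so k_max = floor(325.5) = 325.

325


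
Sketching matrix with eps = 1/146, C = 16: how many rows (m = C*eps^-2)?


1/eps = 146.
(1/eps)^2 = 21316.
m = 16*21316 = 341056.

341056


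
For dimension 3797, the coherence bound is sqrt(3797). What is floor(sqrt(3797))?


61^2 = 3721 <= 3797 < 3844 = 62^2, so 61 <= sqrt(3797) < 62.
floor(sqrt(3797)) = 61.

61


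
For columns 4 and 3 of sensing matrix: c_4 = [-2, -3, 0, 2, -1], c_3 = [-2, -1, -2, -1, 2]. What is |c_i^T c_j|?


Inner product: -2*-2 + -3*-1 + 0*-2 + 2*-1 + -1*2
Products: [4, 3, 0, -2, -2]
Sum = 3.
|dot| = 3.

3


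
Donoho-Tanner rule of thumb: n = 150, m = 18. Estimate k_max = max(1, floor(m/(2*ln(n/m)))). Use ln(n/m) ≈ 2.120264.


n/m = 150/18 = 25/3.
ln(n/m) ≈ 2.120264.
2*ln(n/m) ≈ 4.240528.
m/(2*ln(n/m)) ≈ 18/4.240528 ≈ 4.2448.
floor = 4.
k_max = max(1, 4) = 4.

4
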